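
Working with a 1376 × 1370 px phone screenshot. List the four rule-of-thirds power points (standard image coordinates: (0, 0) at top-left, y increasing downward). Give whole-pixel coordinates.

One third of 1376 is 458.67; one third of 1370 is 456.67.
Vertical third lines at x = 459 and x = 917; horizontal third lines at y = 457 and y = 913.

(459, 457), (917, 457), (459, 913), (917, 913)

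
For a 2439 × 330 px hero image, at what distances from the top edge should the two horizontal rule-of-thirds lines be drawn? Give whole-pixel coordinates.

y = 110 px and y = 220 px

330 / 3 = 110, so the horizontal lines sit at one and two thirds of 330.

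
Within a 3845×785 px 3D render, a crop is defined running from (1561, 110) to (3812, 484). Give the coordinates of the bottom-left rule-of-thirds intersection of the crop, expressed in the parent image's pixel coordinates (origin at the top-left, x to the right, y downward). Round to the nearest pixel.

(2311, 359)

Crop width = 3812 − 1561 = 2251 px; one third is 750.33 px.
Crop height = 484 − 110 = 374 px; one third is 124.67 px.
The bottom-left point is one-third across and two-thirds down within the crop:
x = 1561 + 1 × 750.33 ≈ 2311; y = 110 + 2 × 124.67 ≈ 359.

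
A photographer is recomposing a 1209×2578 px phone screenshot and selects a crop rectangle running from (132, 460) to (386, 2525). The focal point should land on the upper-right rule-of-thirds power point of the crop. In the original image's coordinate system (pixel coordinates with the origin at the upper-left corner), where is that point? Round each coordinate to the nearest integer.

(301, 1148)

Crop width = 386 − 132 = 254 px; one third is 84.67 px.
Crop height = 2525 − 460 = 2065 px; one third is 688.33 px.
The upper-right point is two-thirds across and one-third down within the crop:
x = 132 + 2 × 84.67 ≈ 301; y = 460 + 1 × 688.33 ≈ 1148.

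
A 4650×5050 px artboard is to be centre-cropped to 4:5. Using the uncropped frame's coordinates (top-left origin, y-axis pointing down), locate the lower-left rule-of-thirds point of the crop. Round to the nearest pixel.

x = 1652 px, y = 3367 px

4650/5050 > 4/5, so the 4:5 crop keeps the full height 5050 and trims width to 5050 × 4/5 = 4040.00 px.
Left offset = (4650 − 4040.00)/2 = 305.00 px; top offset = 0.
Lower-left is one-third across and two-thirds down within the crop:
x = 305.00 + 1 × 4040.00/3 ≈ 1652; y = 0.00 + 2 × 5050.00/3 ≈ 3367.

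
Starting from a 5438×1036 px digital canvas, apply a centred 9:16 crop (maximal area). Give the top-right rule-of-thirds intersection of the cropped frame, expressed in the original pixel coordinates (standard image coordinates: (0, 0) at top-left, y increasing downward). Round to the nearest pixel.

5438/1036 > 9/16, so the 9:16 crop keeps the full height 1036 and trims width to 1036 × 9/16 = 582.75 px.
Left offset = (5438 − 582.75)/2 = 2427.62 px; top offset = 0.
Top-right is two-thirds across and one-third down within the crop:
x = 2427.62 + 2 × 582.75/3 ≈ 2816; y = 0.00 + 1 × 1036.00/3 ≈ 345.

x = 2816 px, y = 345 px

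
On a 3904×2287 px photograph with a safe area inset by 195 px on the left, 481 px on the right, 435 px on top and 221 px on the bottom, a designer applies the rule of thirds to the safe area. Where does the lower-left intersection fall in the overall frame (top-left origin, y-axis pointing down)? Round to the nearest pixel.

Content width = 3904 − 195 − 481 = 3228 px; content height = 2287 − 435 − 221 = 1631 px.
Lower-left is one-third across and two-thirds down within the safe area.
x = 195 + 1 × 3228/3 = 195 + 1076.00 ≈ 1271
y = 435 + 2 × 1631/3 = 435 + 1087.33 ≈ 1522

x = 1271 px, y = 1522 px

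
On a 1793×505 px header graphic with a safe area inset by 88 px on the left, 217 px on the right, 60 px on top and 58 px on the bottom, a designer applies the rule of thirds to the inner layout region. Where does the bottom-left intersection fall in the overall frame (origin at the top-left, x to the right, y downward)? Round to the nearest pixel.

(584, 318)

Content width = 1793 − 88 − 217 = 1488 px; content height = 505 − 60 − 58 = 387 px.
Bottom-left is one-third across and two-thirds down within the inner layout region.
x = 88 + 1 × 1488/3 = 88 + 496.00 ≈ 584
y = 60 + 2 × 387/3 = 60 + 258.00 ≈ 318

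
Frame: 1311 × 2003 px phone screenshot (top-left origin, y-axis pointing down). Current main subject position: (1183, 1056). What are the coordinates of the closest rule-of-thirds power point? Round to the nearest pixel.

Third lines: x ∈ {437, 874}, y ∈ {668, 1335}.
1183 is closer to x = 874; 1056 is closer to y = 1335.
So the nearest intersection is the lower-right power point.

(874, 1335)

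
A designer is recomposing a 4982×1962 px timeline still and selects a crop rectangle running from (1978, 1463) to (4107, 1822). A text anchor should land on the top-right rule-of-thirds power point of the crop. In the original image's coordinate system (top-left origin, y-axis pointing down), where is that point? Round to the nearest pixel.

Crop width = 4107 − 1978 = 2129 px; one third is 709.67 px.
Crop height = 1822 − 1463 = 359 px; one third is 119.67 px.
The top-right point is two-thirds across and one-third down within the crop:
x = 1978 + 2 × 709.67 ≈ 3397; y = 1463 + 1 × 119.67 ≈ 1583.

x = 3397 px, y = 1583 px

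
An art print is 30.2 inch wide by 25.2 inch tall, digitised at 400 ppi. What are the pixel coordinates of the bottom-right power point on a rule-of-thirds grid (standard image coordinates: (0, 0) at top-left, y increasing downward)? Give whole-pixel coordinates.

(8053, 6720)

In pixels the canvas is 30.2 × 400 = 12080 wide and 25.2 × 400 = 10080 tall.
The bottom-right point is two-thirds across and two-thirds down:
x = 2 × 12080/3 ≈ 8053; y = 2 × 10080/3 ≈ 6720.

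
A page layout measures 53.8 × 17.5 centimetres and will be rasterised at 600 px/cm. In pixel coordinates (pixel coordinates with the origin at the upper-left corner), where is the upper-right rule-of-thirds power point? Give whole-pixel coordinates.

In pixels the canvas is 53.8 × 600 = 32280 wide and 17.5 × 600 = 10500 tall.
The upper-right point is two-thirds across and one-third down:
x = 2 × 32280/3 ≈ 21520; y = 1 × 10500/3 ≈ 3500.

(21520, 3500)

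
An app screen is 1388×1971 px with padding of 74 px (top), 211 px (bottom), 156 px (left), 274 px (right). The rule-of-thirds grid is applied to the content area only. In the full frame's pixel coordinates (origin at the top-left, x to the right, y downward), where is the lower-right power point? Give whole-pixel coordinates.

x = 795 px, y = 1198 px

Content width = 1388 − 156 − 274 = 958 px; content height = 1971 − 74 − 211 = 1686 px.
Lower-right is two-thirds across and two-thirds down within the content area.
x = 156 + 2 × 958/3 = 156 + 638.67 ≈ 795
y = 74 + 2 × 1686/3 = 74 + 1124.00 ≈ 1198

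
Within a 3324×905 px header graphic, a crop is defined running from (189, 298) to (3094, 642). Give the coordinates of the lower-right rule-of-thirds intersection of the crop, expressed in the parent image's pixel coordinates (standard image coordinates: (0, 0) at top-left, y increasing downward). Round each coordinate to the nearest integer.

Crop width = 3094 − 189 = 2905 px; one third is 968.33 px.
Crop height = 642 − 298 = 344 px; one third is 114.67 px.
The lower-right point is two-thirds across and two-thirds down within the crop:
x = 189 + 2 × 968.33 ≈ 2126; y = 298 + 2 × 114.67 ≈ 527.

x = 2126 px, y = 527 px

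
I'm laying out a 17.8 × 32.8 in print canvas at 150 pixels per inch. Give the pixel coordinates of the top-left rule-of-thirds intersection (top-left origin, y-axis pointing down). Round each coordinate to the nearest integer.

In pixels the canvas is 17.8 × 150 = 2670 wide and 32.8 × 150 = 4920 tall.
The top-left point is one-third across and one-third down:
x = 1 × 2670/3 ≈ 890; y = 1 × 4920/3 ≈ 1640.

(890, 1640)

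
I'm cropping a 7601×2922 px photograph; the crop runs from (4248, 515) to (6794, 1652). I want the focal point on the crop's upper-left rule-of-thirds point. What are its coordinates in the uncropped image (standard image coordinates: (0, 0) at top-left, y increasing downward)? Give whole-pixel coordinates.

x = 5097 px, y = 894 px

Crop width = 6794 − 4248 = 2546 px; one third is 848.67 px.
Crop height = 1652 − 515 = 1137 px; one third is 379.00 px.
The upper-left point is one-third across and one-third down within the crop:
x = 4248 + 1 × 848.67 ≈ 5097; y = 515 + 1 × 379.00 ≈ 894.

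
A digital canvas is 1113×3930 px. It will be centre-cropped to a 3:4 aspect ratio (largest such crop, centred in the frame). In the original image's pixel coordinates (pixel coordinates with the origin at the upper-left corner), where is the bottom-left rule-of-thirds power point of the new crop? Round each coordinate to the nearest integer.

(371, 2212)

1113/3930 < 3/4, so the 3:4 crop keeps the full width 1113 and trims height to 1113 × 4/3 = 1484.00 px.
Top offset = (3930 − 1484.00)/2 = 1223.00 px; left offset = 0.
Bottom-left is one-third across and two-thirds down within the crop:
x = 0.00 + 1 × 1113.00/3 ≈ 371; y = 1223.00 + 2 × 1484.00/3 ≈ 2212.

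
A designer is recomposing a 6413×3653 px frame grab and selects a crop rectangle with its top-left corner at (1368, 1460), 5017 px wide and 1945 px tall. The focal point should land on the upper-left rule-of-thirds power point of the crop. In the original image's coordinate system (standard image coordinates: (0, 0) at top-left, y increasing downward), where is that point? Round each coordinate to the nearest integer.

(3040, 2108)

One third of the crop width 5017 is 1672.33 px.
One third of the crop height 1945 is 648.33 px.
The upper-left point is one-third across and one-third down within the crop:
x = 1368 + 1 × 1672.33 ≈ 3040; y = 1460 + 1 × 648.33 ≈ 2108.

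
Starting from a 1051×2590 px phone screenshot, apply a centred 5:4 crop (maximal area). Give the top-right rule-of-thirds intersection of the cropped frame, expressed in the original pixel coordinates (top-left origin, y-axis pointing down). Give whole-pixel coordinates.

x = 701 px, y = 1155 px

1051/2590 < 5/4, so the 5:4 crop keeps the full width 1051 and trims height to 1051 × 4/5 = 840.80 px.
Top offset = (2590 − 840.80)/2 = 874.60 px; left offset = 0.
Top-right is two-thirds across and one-third down within the crop:
x = 0.00 + 2 × 1051.00/3 ≈ 701; y = 874.60 + 1 × 840.80/3 ≈ 1155.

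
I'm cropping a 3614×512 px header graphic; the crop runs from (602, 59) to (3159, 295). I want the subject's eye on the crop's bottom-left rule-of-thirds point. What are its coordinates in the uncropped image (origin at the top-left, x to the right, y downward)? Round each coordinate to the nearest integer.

(1454, 216)

Crop width = 3159 − 602 = 2557 px; one third is 852.33 px.
Crop height = 295 − 59 = 236 px; one third is 78.67 px.
The bottom-left point is one-third across and two-thirds down within the crop:
x = 602 + 1 × 852.33 ≈ 1454; y = 59 + 2 × 78.67 ≈ 216.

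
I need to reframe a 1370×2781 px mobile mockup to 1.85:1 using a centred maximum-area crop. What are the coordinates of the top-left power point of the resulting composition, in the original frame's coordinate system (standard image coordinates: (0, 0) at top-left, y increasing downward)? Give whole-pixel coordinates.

1370/2781 < 1.85/1, so the 1.85:1 crop keeps the full width 1370 and trims height to 1370 × 1/1.85 = 740.54 px.
Top offset = (2781 − 740.54)/2 = 1020.23 px; left offset = 0.
Top-left is one-third across and one-third down within the crop:
x = 0.00 + 1 × 1370.00/3 ≈ 457; y = 1020.23 + 1 × 740.54/3 ≈ 1267.

(457, 1267)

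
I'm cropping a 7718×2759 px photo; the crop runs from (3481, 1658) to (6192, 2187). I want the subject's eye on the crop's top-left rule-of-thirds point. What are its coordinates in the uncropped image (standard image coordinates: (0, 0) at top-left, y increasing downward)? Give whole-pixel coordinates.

Crop width = 6192 − 3481 = 2711 px; one third is 903.67 px.
Crop height = 2187 − 1658 = 529 px; one third is 176.33 px.
The top-left point is one-third across and one-third down within the crop:
x = 3481 + 1 × 903.67 ≈ 4385; y = 1658 + 1 × 176.33 ≈ 1834.

x = 4385 px, y = 1834 px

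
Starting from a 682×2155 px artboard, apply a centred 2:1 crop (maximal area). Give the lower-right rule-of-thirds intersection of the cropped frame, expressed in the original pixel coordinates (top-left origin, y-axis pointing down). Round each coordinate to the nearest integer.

682/2155 < 2/1, so the 2:1 crop keeps the full width 682 and trims height to 682 × 1/2 = 341.00 px.
Top offset = (2155 − 341.00)/2 = 907.00 px; left offset = 0.
Lower-right is two-thirds across and two-thirds down within the crop:
x = 0.00 + 2 × 682.00/3 ≈ 455; y = 907.00 + 2 × 341.00/3 ≈ 1134.

x = 455 px, y = 1134 px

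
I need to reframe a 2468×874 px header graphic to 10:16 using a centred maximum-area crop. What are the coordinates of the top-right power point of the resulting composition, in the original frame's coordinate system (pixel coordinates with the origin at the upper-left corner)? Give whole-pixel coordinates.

(1325, 291)

2468/874 > 10/16, so the 10:16 crop keeps the full height 874 and trims width to 874 × 10/16 = 546.25 px.
Left offset = (2468 − 546.25)/2 = 960.88 px; top offset = 0.
Top-right is two-thirds across and one-third down within the crop:
x = 960.88 + 2 × 546.25/3 ≈ 1325; y = 0.00 + 1 × 874.00/3 ≈ 291.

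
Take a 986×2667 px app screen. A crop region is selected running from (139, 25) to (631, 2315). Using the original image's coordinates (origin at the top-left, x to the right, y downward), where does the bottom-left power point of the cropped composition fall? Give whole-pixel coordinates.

Crop width = 631 − 139 = 492 px; one third is 164.00 px.
Crop height = 2315 − 25 = 2290 px; one third is 763.33 px.
The bottom-left point is one-third across and two-thirds down within the crop:
x = 139 + 1 × 164.00 ≈ 303; y = 25 + 2 × 763.33 ≈ 1552.

x = 303 px, y = 1552 px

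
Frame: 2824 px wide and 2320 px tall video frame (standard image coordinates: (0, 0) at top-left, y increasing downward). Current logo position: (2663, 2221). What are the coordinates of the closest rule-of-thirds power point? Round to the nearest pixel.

Third lines: x ∈ {941, 1883}, y ∈ {773, 1547}.
2663 is closer to x = 1883; 2221 is closer to y = 1547.
So the nearest intersection is the lower-right power point.

(1883, 1547)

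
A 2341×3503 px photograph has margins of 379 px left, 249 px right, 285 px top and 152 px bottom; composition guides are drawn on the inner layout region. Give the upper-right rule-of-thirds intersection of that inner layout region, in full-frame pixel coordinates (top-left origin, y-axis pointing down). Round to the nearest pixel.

Content width = 2341 − 379 − 249 = 1713 px; content height = 3503 − 285 − 152 = 3066 px.
Upper-right is two-thirds across and one-third down within the inner layout region.
x = 379 + 2 × 1713/3 = 379 + 1142.00 ≈ 1521
y = 285 + 1 × 3066/3 = 285 + 1022.00 ≈ 1307

x = 1521 px, y = 1307 px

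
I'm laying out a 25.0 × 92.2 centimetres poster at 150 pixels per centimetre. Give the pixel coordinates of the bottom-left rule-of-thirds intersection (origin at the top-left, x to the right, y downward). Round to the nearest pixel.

In pixels the canvas is 25.0 × 150 = 3750 wide and 92.2 × 150 = 13830 tall.
The bottom-left point is one-third across and two-thirds down:
x = 1 × 3750/3 ≈ 1250; y = 2 × 13830/3 ≈ 9220.

(1250, 9220)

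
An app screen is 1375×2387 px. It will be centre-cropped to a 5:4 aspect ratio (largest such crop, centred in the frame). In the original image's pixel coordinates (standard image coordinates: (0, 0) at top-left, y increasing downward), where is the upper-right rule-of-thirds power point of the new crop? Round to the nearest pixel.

1375/2387 < 5/4, so the 5:4 crop keeps the full width 1375 and trims height to 1375 × 4/5 = 1100.00 px.
Top offset = (2387 − 1100.00)/2 = 643.50 px; left offset = 0.
Upper-right is two-thirds across and one-third down within the crop:
x = 0.00 + 2 × 1375.00/3 ≈ 917; y = 643.50 + 1 × 1100.00/3 ≈ 1010.

(917, 1010)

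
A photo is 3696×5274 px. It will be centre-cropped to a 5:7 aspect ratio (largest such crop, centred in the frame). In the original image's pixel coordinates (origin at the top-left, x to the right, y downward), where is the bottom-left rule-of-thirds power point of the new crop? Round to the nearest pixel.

3696/5274 < 5/7, so the 5:7 crop keeps the full width 3696 and trims height to 3696 × 7/5 = 5174.40 px.
Top offset = (5274 − 5174.40)/2 = 49.80 px; left offset = 0.
Bottom-left is one-third across and two-thirds down within the crop:
x = 0.00 + 1 × 3696.00/3 ≈ 1232; y = 49.80 + 2 × 5174.40/3 ≈ 3499.

x = 1232 px, y = 3499 px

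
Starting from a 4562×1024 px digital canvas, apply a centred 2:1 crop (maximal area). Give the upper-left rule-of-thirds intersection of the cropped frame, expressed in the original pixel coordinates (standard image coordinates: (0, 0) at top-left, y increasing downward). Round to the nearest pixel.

4562/1024 > 2/1, so the 2:1 crop keeps the full height 1024 and trims width to 1024 × 2/1 = 2048.00 px.
Left offset = (4562 − 2048.00)/2 = 1257.00 px; top offset = 0.
Upper-left is one-third across and one-third down within the crop:
x = 1257.00 + 1 × 2048.00/3 ≈ 1940; y = 0.00 + 1 × 1024.00/3 ≈ 341.

(1940, 341)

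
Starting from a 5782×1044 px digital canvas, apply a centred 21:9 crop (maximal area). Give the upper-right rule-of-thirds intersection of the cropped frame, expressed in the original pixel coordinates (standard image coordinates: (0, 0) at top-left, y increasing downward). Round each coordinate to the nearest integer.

5782/1044 > 21/9, so the 21:9 crop keeps the full height 1044 and trims width to 1044 × 21/9 = 2436.00 px.
Left offset = (5782 − 2436.00)/2 = 1673.00 px; top offset = 0.
Upper-right is two-thirds across and one-third down within the crop:
x = 1673.00 + 2 × 2436.00/3 ≈ 3297; y = 0.00 + 1 × 1044.00/3 ≈ 348.

(3297, 348)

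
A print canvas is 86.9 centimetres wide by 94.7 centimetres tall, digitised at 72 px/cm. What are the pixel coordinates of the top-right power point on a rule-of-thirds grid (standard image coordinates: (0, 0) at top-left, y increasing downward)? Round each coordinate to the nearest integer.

x = 4171 px, y = 2273 px

In pixels the canvas is 86.9 × 72 = 6256.8 wide and 94.7 × 72 = 6818.4 tall.
The top-right point is two-thirds across and one-third down:
x = 2 × 6256.8/3 ≈ 4171; y = 1 × 6818.4/3 ≈ 2273.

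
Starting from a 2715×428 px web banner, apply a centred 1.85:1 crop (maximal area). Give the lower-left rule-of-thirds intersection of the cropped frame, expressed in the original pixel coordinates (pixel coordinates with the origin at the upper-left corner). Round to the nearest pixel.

x = 1226 px, y = 285 px

2715/428 > 1.85/1, so the 1.85:1 crop keeps the full height 428 and trims width to 428 × 1.85/1 = 791.80 px.
Left offset = (2715 − 791.80)/2 = 961.60 px; top offset = 0.
Lower-left is one-third across and two-thirds down within the crop:
x = 961.60 + 1 × 791.80/3 ≈ 1226; y = 0.00 + 2 × 428.00/3 ≈ 285.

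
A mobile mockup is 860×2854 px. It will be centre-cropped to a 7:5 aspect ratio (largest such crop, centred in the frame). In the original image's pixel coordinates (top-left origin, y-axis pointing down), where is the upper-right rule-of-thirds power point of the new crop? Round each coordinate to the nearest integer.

x = 573 px, y = 1325 px

860/2854 < 7/5, so the 7:5 crop keeps the full width 860 and trims height to 860 × 5/7 = 614.29 px.
Top offset = (2854 − 614.29)/2 = 1119.86 px; left offset = 0.
Upper-right is two-thirds across and one-third down within the crop:
x = 0.00 + 2 × 860.00/3 ≈ 573; y = 1119.86 + 1 × 614.29/3 ≈ 1325.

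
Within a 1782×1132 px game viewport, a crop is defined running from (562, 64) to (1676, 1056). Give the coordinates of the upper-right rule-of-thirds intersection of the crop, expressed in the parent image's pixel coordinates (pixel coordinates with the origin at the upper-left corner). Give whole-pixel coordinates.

Crop width = 1676 − 562 = 1114 px; one third is 371.33 px.
Crop height = 1056 − 64 = 992 px; one third is 330.67 px.
The upper-right point is two-thirds across and one-third down within the crop:
x = 562 + 2 × 371.33 ≈ 1305; y = 64 + 1 × 330.67 ≈ 395.

x = 1305 px, y = 395 px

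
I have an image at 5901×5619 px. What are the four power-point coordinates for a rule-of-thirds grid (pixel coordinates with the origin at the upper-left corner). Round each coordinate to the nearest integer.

One third of 5901 is 1967; one third of 5619 is 1873.
Vertical third lines at x = 1967 and x = 3934; horizontal third lines at y = 1873 and y = 3746.

(1967, 1873), (3934, 1873), (1967, 3746), (3934, 3746)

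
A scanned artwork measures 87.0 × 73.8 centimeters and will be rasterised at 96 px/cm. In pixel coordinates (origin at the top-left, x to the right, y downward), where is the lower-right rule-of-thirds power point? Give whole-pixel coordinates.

x = 5568 px, y = 4723 px

In pixels the canvas is 87.0 × 96 = 8352 wide and 73.8 × 96 = 7084.8 tall.
The lower-right point is two-thirds across and two-thirds down:
x = 2 × 8352/3 ≈ 5568; y = 2 × 7084.8/3 ≈ 4723.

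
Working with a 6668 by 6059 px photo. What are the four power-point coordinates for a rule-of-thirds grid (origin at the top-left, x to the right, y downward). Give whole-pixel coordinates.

One third of 6668 is 2222.67; one third of 6059 is 2019.67.
Vertical third lines at x = 2223 and x = 4445; horizontal third lines at y = 2020 and y = 4039.

(2223, 2020), (4445, 2020), (2223, 4039), (4445, 4039)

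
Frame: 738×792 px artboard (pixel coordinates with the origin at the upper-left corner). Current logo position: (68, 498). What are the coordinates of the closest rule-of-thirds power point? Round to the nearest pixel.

(246, 528)

Third lines: x ∈ {246, 492}, y ∈ {264, 528}.
68 is closer to x = 246; 498 is closer to y = 528.
So the nearest intersection is the lower-left power point.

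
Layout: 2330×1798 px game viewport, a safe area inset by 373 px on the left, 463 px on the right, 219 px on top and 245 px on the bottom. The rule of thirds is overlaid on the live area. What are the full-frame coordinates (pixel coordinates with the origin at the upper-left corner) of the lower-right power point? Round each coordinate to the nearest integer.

Content width = 2330 − 373 − 463 = 1494 px; content height = 1798 − 219 − 245 = 1334 px.
Lower-right is two-thirds across and two-thirds down within the live area.
x = 373 + 2 × 1494/3 = 373 + 996.00 ≈ 1369
y = 219 + 2 × 1334/3 = 219 + 889.33 ≈ 1108

x = 1369 px, y = 1108 px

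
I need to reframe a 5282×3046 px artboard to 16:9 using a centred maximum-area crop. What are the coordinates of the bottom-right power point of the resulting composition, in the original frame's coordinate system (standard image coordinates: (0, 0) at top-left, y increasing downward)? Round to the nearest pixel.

5282/3046 < 16/9, so the 16:9 crop keeps the full width 5282 and trims height to 5282 × 9/16 = 2971.12 px.
Top offset = (3046 − 2971.12)/2 = 37.44 px; left offset = 0.
Bottom-right is two-thirds across and two-thirds down within the crop:
x = 0.00 + 2 × 5282.00/3 ≈ 3521; y = 37.44 + 2 × 2971.12/3 ≈ 2018.

(3521, 2018)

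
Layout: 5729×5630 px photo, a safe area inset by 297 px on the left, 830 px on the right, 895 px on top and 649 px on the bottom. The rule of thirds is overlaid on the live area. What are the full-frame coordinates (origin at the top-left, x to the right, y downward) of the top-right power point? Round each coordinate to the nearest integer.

x = 3365 px, y = 2257 px

Content width = 5729 − 297 − 830 = 4602 px; content height = 5630 − 895 − 649 = 4086 px.
Top-right is two-thirds across and one-third down within the live area.
x = 297 + 2 × 4602/3 = 297 + 3068.00 ≈ 3365
y = 895 + 1 × 4086/3 = 895 + 1362.00 ≈ 2257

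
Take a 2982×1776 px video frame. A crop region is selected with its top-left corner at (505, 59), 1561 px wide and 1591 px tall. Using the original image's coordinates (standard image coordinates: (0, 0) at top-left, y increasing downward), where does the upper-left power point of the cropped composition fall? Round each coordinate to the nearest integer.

x = 1025 px, y = 589 px

One third of the crop width 1561 is 520.33 px.
One third of the crop height 1591 is 530.33 px.
The upper-left point is one-third across and one-third down within the crop:
x = 505 + 1 × 520.33 ≈ 1025; y = 59 + 1 × 530.33 ≈ 589.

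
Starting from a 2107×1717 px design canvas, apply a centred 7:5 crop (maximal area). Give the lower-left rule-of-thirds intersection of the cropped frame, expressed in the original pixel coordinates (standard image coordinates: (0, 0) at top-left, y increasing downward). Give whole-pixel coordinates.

2107/1717 < 7/5, so the 7:5 crop keeps the full width 2107 and trims height to 2107 × 5/7 = 1505.00 px.
Top offset = (1717 − 1505.00)/2 = 106.00 px; left offset = 0.
Lower-left is one-third across and two-thirds down within the crop:
x = 0.00 + 1 × 2107.00/3 ≈ 702; y = 106.00 + 2 × 1505.00/3 ≈ 1109.

(702, 1109)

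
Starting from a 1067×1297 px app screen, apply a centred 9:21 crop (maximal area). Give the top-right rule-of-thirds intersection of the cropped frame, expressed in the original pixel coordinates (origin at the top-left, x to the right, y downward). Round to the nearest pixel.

(626, 432)

1067/1297 > 9/21, so the 9:21 crop keeps the full height 1297 and trims width to 1297 × 9/21 = 555.86 px.
Left offset = (1067 − 555.86)/2 = 255.57 px; top offset = 0.
Top-right is two-thirds across and one-third down within the crop:
x = 255.57 + 2 × 555.86/3 ≈ 626; y = 0.00 + 1 × 1297.00/3 ≈ 432.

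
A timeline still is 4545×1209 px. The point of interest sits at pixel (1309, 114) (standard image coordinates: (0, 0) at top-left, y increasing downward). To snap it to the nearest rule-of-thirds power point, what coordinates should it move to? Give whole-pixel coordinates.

Third lines: x ∈ {1515, 3030}, y ∈ {403, 806}.
1309 is closer to x = 1515; 114 is closer to y = 403.
So the nearest intersection is the upper-left power point.

x = 1515 px, y = 403 px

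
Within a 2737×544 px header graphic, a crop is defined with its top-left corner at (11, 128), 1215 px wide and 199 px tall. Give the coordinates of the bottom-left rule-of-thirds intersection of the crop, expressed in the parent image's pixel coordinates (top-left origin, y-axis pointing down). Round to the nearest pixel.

x = 416 px, y = 261 px

One third of the crop width 1215 is 405.00 px.
One third of the crop height 199 is 66.33 px.
The bottom-left point is one-third across and two-thirds down within the crop:
x = 11 + 1 × 405.00 ≈ 416; y = 128 + 2 × 66.33 ≈ 261.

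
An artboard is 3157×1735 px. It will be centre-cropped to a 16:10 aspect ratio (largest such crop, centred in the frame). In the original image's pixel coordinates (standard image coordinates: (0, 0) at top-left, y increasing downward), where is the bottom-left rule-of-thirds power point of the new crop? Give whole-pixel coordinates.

(1116, 1157)

3157/1735 > 16/10, so the 16:10 crop keeps the full height 1735 and trims width to 1735 × 16/10 = 2776.00 px.
Left offset = (3157 − 2776.00)/2 = 190.50 px; top offset = 0.
Bottom-left is one-third across and two-thirds down within the crop:
x = 190.50 + 1 × 2776.00/3 ≈ 1116; y = 0.00 + 2 × 1735.00/3 ≈ 1157.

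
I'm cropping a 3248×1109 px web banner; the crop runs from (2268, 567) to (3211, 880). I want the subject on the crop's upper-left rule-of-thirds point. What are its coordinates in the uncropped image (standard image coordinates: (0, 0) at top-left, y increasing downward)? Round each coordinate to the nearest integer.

Crop width = 3211 − 2268 = 943 px; one third is 314.33 px.
Crop height = 880 − 567 = 313 px; one third is 104.33 px.
The upper-left point is one-third across and one-third down within the crop:
x = 2268 + 1 × 314.33 ≈ 2582; y = 567 + 1 × 104.33 ≈ 671.

(2582, 671)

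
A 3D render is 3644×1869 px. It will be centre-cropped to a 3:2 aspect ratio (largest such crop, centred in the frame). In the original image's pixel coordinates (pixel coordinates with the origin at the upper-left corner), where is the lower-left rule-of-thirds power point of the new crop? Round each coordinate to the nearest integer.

x = 1355 px, y = 1246 px

3644/1869 > 3/2, so the 3:2 crop keeps the full height 1869 and trims width to 1869 × 3/2 = 2803.50 px.
Left offset = (3644 − 2803.50)/2 = 420.25 px; top offset = 0.
Lower-left is one-third across and two-thirds down within the crop:
x = 420.25 + 1 × 2803.50/3 ≈ 1355; y = 0.00 + 2 × 1869.00/3 ≈ 1246.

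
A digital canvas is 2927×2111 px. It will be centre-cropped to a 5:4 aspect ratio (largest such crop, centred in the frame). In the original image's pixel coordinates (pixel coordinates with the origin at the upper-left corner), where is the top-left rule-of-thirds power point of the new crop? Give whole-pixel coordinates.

x = 1024 px, y = 704 px

2927/2111 > 5/4, so the 5:4 crop keeps the full height 2111 and trims width to 2111 × 5/4 = 2638.75 px.
Left offset = (2927 − 2638.75)/2 = 144.12 px; top offset = 0.
Top-left is one-third across and one-third down within the crop:
x = 144.12 + 1 × 2638.75/3 ≈ 1024; y = 0.00 + 1 × 2111.00/3 ≈ 704.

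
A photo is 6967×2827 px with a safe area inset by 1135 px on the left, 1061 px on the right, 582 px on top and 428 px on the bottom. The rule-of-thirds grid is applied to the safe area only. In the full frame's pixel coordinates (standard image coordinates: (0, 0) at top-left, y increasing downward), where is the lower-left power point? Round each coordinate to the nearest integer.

(2725, 1793)

Content width = 6967 − 1135 − 1061 = 4771 px; content height = 2827 − 582 − 428 = 1817 px.
Lower-left is one-third across and two-thirds down within the safe area.
x = 1135 + 1 × 4771/3 = 1135 + 1590.33 ≈ 2725
y = 582 + 2 × 1817/3 = 582 + 1211.33 ≈ 1793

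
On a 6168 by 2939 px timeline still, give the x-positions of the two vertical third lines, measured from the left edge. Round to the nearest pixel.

2056 px and 4112 px

6168 / 3 = 2056, so the vertical lines sit at one and two thirds of 6168.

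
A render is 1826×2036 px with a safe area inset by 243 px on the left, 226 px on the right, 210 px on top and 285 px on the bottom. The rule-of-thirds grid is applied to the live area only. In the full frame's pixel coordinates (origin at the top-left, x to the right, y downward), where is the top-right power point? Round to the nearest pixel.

x = 1148 px, y = 724 px

Content width = 1826 − 243 − 226 = 1357 px; content height = 2036 − 210 − 285 = 1541 px.
Top-right is two-thirds across and one-third down within the live area.
x = 243 + 2 × 1357/3 = 243 + 904.67 ≈ 1148
y = 210 + 1 × 1541/3 = 210 + 513.67 ≈ 724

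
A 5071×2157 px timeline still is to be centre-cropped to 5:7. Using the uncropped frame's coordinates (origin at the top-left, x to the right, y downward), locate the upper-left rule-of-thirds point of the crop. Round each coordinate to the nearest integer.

x = 2279 px, y = 719 px

5071/2157 > 5/7, so the 5:7 crop keeps the full height 2157 and trims width to 2157 × 5/7 = 1540.71 px.
Left offset = (5071 − 1540.71)/2 = 1765.14 px; top offset = 0.
Upper-left is one-third across and one-third down within the crop:
x = 1765.14 + 1 × 1540.71/3 ≈ 2279; y = 0.00 + 1 × 2157.00/3 ≈ 719.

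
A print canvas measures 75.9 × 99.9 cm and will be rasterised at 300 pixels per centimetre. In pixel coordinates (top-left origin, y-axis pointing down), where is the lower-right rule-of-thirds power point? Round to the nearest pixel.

In pixels the canvas is 75.9 × 300 = 22770 wide and 99.9 × 300 = 29970 tall.
The lower-right point is two-thirds across and two-thirds down:
x = 2 × 22770/3 ≈ 15180; y = 2 × 29970/3 ≈ 19980.

x = 15180 px, y = 19980 px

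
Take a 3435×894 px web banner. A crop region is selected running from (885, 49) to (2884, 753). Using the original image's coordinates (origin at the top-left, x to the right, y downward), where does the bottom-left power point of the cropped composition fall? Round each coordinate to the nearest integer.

(1551, 518)

Crop width = 2884 − 885 = 1999 px; one third is 666.33 px.
Crop height = 753 − 49 = 704 px; one third is 234.67 px.
The bottom-left point is one-third across and two-thirds down within the crop:
x = 885 + 1 × 666.33 ≈ 1551; y = 49 + 2 × 234.67 ≈ 518.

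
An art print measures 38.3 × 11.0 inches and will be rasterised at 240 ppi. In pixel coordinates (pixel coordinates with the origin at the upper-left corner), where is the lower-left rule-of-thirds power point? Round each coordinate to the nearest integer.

(3064, 1760)

In pixels the canvas is 38.3 × 240 = 9192 wide and 11.0 × 240 = 2640 tall.
The lower-left point is one-third across and two-thirds down:
x = 1 × 9192/3 ≈ 3064; y = 2 × 2640/3 ≈ 1760.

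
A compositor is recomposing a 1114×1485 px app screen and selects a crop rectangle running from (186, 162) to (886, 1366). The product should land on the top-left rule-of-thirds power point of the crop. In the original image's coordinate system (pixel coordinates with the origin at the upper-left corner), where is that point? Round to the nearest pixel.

Crop width = 886 − 186 = 700 px; one third is 233.33 px.
Crop height = 1366 − 162 = 1204 px; one third is 401.33 px.
The top-left point is one-third across and one-third down within the crop:
x = 186 + 1 × 233.33 ≈ 419; y = 162 + 1 × 401.33 ≈ 563.

x = 419 px, y = 563 px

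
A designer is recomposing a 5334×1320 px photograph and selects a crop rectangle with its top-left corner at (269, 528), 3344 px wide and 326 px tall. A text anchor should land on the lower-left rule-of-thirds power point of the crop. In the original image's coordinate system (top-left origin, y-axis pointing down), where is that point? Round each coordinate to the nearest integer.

x = 1384 px, y = 745 px

One third of the crop width 3344 is 1114.67 px.
One third of the crop height 326 is 108.67 px.
The lower-left point is one-third across and two-thirds down within the crop:
x = 269 + 1 × 1114.67 ≈ 1384; y = 528 + 2 × 108.67 ≈ 745.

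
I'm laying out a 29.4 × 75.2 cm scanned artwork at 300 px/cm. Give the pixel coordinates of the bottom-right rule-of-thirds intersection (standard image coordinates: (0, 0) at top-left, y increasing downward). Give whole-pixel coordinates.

(5880, 15040)

In pixels the canvas is 29.4 × 300 = 8820 wide and 75.2 × 300 = 22560 tall.
The bottom-right point is two-thirds across and two-thirds down:
x = 2 × 8820/3 ≈ 5880; y = 2 × 22560/3 ≈ 15040.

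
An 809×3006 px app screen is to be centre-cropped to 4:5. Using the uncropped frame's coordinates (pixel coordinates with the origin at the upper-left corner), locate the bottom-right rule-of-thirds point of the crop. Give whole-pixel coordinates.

x = 539 px, y = 1672 px

809/3006 < 4/5, so the 4:5 crop keeps the full width 809 and trims height to 809 × 5/4 = 1011.25 px.
Top offset = (3006 − 1011.25)/2 = 997.38 px; left offset = 0.
Bottom-right is two-thirds across and two-thirds down within the crop:
x = 0.00 + 2 × 809.00/3 ≈ 539; y = 997.38 + 2 × 1011.25/3 ≈ 1672.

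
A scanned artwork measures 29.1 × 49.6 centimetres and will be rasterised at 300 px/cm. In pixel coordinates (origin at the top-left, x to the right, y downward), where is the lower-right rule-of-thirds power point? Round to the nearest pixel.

In pixels the canvas is 29.1 × 300 = 8730 wide and 49.6 × 300 = 14880 tall.
The lower-right point is two-thirds across and two-thirds down:
x = 2 × 8730/3 ≈ 5820; y = 2 × 14880/3 ≈ 9920.

x = 5820 px, y = 9920 px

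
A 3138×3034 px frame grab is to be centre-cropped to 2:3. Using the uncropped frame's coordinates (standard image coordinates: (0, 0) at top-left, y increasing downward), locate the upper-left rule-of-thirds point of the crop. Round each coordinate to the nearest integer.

3138/3034 > 2/3, so the 2:3 crop keeps the full height 3034 and trims width to 3034 × 2/3 = 2022.67 px.
Left offset = (3138 − 2022.67)/2 = 557.67 px; top offset = 0.
Upper-left is one-third across and one-third down within the crop:
x = 557.67 + 1 × 2022.67/3 ≈ 1232; y = 0.00 + 1 × 3034.00/3 ≈ 1011.

(1232, 1011)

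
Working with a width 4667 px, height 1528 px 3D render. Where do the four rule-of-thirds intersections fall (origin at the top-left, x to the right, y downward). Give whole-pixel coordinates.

One third of 4667 is 1555.67; one third of 1528 is 509.33.
Vertical third lines at x = 1556 and x = 3111; horizontal third lines at y = 509 and y = 1019.

(1556, 509), (3111, 509), (1556, 1019), (3111, 1019)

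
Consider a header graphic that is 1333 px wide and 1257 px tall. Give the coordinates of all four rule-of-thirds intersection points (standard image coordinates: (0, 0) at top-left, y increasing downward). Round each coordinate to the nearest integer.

One third of 1333 is 444.33; one third of 1257 is 419.
Vertical third lines at x = 444 and x = 889; horizontal third lines at y = 419 and y = 838.

(444, 419), (889, 419), (444, 838), (889, 838)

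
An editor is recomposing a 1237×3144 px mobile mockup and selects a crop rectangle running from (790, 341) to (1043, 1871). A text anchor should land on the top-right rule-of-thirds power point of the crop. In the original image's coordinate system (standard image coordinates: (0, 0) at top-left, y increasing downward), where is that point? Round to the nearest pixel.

(959, 851)

Crop width = 1043 − 790 = 253 px; one third is 84.33 px.
Crop height = 1871 − 341 = 1530 px; one third is 510.00 px.
The top-right point is two-thirds across and one-third down within the crop:
x = 790 + 2 × 84.33 ≈ 959; y = 341 + 1 × 510.00 ≈ 851.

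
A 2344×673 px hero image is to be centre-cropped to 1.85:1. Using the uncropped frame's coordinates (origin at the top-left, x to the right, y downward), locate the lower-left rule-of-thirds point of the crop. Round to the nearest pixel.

x = 964 px, y = 449 px

2344/673 > 1.85/1, so the 1.85:1 crop keeps the full height 673 and trims width to 673 × 1.85/1 = 1245.05 px.
Left offset = (2344 − 1245.05)/2 = 549.48 px; top offset = 0.
Lower-left is one-third across and two-thirds down within the crop:
x = 549.48 + 1 × 1245.05/3 ≈ 964; y = 0.00 + 2 × 673.00/3 ≈ 449.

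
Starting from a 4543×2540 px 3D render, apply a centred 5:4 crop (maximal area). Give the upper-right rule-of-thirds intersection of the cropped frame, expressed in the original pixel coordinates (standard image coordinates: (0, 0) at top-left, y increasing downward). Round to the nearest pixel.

x = 2801 px, y = 847 px

4543/2540 > 5/4, so the 5:4 crop keeps the full height 2540 and trims width to 2540 × 5/4 = 3175.00 px.
Left offset = (4543 − 3175.00)/2 = 684.00 px; top offset = 0.
Upper-right is two-thirds across and one-third down within the crop:
x = 684.00 + 2 × 3175.00/3 ≈ 2801; y = 0.00 + 1 × 2540.00/3 ≈ 847.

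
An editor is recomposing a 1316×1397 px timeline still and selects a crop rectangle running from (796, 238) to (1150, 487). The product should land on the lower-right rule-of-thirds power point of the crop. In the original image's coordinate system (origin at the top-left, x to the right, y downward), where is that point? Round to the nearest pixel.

Crop width = 1150 − 796 = 354 px; one third is 118.00 px.
Crop height = 487 − 238 = 249 px; one third is 83.00 px.
The lower-right point is two-thirds across and two-thirds down within the crop:
x = 796 + 2 × 118.00 ≈ 1032; y = 238 + 2 × 83.00 ≈ 404.

x = 1032 px, y = 404 px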